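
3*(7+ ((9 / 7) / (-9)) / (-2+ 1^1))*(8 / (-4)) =-300 / 7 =-42.86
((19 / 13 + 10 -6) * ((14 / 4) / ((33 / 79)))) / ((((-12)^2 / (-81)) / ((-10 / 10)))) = 117789 / 4576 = 25.74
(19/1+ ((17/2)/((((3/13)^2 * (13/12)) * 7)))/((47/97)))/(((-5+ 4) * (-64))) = 61627/63168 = 0.98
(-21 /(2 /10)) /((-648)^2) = -35 /139968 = -0.00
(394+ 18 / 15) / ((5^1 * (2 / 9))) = 8892 / 25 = 355.68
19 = 19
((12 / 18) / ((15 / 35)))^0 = 1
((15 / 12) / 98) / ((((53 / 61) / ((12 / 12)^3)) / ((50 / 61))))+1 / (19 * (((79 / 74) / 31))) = 24017697 / 15592388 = 1.54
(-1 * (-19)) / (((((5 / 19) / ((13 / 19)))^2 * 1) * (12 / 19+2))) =61009 / 1250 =48.81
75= 75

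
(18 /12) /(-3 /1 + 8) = 3 /10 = 0.30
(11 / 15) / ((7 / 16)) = 176 / 105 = 1.68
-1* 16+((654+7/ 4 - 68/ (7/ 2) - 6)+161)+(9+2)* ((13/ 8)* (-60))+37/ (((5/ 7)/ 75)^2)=407627.82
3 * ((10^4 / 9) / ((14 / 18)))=30000 / 7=4285.71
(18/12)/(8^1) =3/16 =0.19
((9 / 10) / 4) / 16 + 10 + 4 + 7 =13449 / 640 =21.01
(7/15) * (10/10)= 0.47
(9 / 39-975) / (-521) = 12672 / 6773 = 1.87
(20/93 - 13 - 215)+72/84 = -147730/651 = -226.93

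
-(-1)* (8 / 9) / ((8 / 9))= 1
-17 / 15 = -1.13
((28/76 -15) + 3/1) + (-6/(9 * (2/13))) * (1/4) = -2899/228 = -12.71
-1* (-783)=783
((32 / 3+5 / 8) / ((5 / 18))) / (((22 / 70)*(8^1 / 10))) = 28455 / 176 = 161.68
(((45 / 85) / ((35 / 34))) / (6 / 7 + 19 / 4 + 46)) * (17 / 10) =36 / 2125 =0.02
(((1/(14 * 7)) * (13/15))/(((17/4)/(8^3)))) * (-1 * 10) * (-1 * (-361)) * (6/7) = -19222528/5831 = -3296.61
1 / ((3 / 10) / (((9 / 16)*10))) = 75 / 4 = 18.75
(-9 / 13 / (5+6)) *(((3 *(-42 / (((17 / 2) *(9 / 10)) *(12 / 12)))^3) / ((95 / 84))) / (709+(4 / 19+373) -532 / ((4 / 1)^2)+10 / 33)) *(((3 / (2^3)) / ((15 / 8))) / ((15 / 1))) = 59006976 / 168074658557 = 0.00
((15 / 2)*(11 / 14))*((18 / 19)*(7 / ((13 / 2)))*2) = 2970 / 247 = 12.02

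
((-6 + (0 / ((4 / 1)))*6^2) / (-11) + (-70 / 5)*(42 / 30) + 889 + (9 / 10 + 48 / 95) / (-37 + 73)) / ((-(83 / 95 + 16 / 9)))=-65457633 / 199496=-328.12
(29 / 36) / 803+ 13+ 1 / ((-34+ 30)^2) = 1510559 / 115632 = 13.06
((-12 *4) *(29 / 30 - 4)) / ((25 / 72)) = 52416 / 125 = 419.33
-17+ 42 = 25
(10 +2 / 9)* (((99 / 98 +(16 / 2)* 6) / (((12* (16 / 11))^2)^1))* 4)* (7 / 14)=4455583 / 1354752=3.29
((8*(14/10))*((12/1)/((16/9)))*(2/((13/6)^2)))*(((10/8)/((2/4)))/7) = 1944/169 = 11.50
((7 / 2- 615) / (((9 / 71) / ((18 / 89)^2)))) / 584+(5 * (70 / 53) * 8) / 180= -48963589 / 1103268564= -0.04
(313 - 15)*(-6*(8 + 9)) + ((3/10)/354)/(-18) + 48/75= -3227987237/106200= -30395.36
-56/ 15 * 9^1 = -168/ 5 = -33.60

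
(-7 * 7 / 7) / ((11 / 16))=-112 / 11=-10.18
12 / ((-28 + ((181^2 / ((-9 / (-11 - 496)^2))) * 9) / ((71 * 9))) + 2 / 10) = -2130 / 2339222237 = -0.00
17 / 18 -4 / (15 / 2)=37 / 90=0.41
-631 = -631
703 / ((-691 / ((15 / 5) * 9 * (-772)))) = 14653332 / 691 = 21205.98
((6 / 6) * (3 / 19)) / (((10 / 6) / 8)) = 72 / 95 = 0.76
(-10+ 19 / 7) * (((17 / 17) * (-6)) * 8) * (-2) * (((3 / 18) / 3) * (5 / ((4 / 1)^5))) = -85 / 448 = -0.19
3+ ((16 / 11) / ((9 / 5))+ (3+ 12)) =1862 / 99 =18.81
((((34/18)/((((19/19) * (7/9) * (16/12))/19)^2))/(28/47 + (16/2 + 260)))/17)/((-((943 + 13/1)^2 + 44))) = -152703/1005095275520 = -0.00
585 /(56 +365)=585 /421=1.39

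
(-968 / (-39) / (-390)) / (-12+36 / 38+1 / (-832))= 588544 / 102222315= 0.01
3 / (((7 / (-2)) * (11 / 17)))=-102 / 77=-1.32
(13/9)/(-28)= -13/252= -0.05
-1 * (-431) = 431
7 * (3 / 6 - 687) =-4805.50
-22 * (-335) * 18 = 132660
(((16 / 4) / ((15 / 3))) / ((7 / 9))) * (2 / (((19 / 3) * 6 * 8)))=0.01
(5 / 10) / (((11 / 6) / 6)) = 18 / 11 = 1.64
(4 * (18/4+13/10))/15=1.55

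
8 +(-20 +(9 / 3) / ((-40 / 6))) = -249 / 20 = -12.45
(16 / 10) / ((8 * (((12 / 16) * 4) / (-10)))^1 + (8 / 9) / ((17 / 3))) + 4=470 / 143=3.29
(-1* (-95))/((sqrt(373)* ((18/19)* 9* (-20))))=-361* sqrt(373)/241704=-0.03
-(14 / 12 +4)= -31 / 6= -5.17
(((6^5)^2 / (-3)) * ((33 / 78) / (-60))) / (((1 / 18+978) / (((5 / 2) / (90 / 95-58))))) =-394919712 / 62022415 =-6.37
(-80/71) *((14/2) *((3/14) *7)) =-840/71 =-11.83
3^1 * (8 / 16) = 3 / 2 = 1.50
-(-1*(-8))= -8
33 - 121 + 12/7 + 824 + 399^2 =1119571/7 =159938.71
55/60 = 11/12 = 0.92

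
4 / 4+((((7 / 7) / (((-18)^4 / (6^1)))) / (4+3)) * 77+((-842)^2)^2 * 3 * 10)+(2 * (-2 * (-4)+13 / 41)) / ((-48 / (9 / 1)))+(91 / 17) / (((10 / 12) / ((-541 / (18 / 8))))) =15078898597333.38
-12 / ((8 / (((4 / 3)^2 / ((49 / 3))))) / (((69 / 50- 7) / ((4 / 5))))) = 281 / 245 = 1.15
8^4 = 4096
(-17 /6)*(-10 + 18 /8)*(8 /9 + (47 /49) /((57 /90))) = 5306363 /100548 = 52.77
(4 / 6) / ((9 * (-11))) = -2 / 297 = -0.01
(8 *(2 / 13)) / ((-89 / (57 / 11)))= -912 / 12727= -0.07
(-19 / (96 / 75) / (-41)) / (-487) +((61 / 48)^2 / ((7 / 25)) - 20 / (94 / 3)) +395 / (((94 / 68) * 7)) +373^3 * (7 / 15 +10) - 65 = 5872162002767229083 / 10810932480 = 543168872.22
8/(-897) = -8/897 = -0.01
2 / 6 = 1 / 3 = 0.33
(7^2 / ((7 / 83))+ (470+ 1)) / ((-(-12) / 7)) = 613.67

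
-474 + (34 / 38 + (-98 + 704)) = 2525 / 19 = 132.89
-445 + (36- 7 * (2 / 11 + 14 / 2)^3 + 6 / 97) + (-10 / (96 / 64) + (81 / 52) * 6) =-30203496761 / 10070346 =-2999.25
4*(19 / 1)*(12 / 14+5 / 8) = 1577 / 14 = 112.64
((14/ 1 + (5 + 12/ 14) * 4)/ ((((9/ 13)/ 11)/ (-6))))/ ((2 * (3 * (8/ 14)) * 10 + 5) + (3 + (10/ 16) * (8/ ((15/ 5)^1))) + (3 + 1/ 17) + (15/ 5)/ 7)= -318461/ 4234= -75.22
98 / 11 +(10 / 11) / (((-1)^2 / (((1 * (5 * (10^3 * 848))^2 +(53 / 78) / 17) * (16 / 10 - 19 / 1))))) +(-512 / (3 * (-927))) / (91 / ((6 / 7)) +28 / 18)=-414199455514778341993385 / 1456536081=-284372945454537.18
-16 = -16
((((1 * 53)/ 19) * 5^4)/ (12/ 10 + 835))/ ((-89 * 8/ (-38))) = 165625/ 1488436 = 0.11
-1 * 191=-191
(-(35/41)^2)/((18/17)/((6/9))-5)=20825/97498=0.21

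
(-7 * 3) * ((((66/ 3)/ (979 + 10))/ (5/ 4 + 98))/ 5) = -1848/ 1963165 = -0.00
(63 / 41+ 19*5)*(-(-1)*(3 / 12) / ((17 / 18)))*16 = 284976 / 697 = 408.86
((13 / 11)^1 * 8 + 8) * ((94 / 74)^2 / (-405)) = -141376 / 2032965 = -0.07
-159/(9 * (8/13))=-689/24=-28.71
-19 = -19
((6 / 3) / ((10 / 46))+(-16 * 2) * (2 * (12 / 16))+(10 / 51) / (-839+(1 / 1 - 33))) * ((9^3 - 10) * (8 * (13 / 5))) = -580265.13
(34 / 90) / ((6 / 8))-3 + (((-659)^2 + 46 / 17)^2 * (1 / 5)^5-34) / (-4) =-1471663451545633 / 97537500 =-15088180.97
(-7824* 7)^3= -164278468472832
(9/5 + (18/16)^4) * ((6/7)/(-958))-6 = -412225647/68669440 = -6.00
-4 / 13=-0.31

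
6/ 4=3/ 2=1.50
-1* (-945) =945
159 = 159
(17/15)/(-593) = -17/8895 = -0.00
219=219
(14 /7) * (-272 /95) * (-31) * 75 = 252960 /19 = 13313.68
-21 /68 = -0.31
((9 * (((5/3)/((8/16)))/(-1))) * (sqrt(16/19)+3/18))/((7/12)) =-1440 * sqrt(19)/133- 60/7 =-55.77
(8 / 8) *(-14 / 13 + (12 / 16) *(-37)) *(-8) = 2998 / 13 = 230.62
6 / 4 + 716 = 717.50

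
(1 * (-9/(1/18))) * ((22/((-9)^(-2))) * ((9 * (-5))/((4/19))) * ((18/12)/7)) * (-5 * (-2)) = 132227582.14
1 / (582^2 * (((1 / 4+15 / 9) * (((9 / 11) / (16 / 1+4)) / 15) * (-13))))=-0.00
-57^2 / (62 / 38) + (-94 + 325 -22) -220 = -62072 / 31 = -2002.32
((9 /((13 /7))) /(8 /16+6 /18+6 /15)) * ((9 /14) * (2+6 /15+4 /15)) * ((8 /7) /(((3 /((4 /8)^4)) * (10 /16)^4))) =442368 /420875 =1.05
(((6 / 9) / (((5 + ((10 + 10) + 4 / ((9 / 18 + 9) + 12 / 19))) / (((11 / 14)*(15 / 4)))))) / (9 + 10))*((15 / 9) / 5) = 3025 / 2229156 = 0.00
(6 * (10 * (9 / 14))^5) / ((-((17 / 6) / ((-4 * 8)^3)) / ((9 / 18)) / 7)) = 108839116800000 / 40817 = 2666514364.11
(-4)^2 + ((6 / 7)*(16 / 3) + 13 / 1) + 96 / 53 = 13127 / 371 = 35.38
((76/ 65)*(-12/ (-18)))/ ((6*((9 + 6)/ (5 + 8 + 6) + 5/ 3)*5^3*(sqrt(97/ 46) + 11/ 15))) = -182666/ 924730625 + 1083*sqrt(4462)/ 184946125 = 0.00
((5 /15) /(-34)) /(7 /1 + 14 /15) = -5 /4046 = -0.00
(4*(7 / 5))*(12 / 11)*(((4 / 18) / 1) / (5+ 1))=112 / 495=0.23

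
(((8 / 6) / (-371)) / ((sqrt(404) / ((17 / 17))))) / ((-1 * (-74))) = -sqrt(101) / 4159281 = -0.00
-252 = -252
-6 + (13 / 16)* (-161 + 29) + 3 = -110.25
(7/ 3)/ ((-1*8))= -7/ 24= -0.29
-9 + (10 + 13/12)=25/12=2.08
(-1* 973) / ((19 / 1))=-973 / 19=-51.21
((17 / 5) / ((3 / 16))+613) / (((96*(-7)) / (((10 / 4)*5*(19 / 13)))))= -899365 / 52416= -17.16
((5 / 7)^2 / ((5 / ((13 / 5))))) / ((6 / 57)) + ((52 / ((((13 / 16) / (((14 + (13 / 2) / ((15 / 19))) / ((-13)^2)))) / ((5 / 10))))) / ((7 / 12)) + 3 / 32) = 13025767 / 1324960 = 9.83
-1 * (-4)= 4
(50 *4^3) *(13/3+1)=51200/3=17066.67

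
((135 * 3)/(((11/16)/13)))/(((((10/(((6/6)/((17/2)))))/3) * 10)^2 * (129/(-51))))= -37908/1005125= -0.04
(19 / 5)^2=361 / 25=14.44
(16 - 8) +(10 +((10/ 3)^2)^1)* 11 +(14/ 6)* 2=2204/ 9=244.89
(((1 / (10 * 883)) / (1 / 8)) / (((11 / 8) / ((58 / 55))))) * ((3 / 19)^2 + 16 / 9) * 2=21741184 / 8678322675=0.00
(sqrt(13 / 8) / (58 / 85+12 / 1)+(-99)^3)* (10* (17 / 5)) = -32990166+1445* sqrt(26) / 2156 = -32990162.58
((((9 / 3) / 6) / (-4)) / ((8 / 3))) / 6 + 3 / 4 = 95 / 128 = 0.74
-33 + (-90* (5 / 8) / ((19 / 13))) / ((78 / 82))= -5583 / 76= -73.46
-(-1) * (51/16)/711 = 0.00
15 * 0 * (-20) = 0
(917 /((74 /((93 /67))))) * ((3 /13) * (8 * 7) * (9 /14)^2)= 2960469 /32227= 91.86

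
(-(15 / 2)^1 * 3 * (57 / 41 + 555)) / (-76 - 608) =28515 / 1558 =18.30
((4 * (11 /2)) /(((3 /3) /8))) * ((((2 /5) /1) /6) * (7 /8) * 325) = 10010 /3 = 3336.67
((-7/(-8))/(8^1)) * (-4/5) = -7/80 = -0.09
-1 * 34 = -34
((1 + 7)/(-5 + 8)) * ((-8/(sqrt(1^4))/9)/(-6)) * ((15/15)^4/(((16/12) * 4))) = 2/27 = 0.07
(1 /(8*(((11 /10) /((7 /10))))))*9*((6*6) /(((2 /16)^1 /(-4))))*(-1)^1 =824.73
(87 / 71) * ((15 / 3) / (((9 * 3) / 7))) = 1015 / 639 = 1.59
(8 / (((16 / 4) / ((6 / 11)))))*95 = 103.64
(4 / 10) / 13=2 / 65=0.03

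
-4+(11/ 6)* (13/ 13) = -2.17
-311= -311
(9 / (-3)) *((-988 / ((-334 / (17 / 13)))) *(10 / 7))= -19380 / 1169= -16.58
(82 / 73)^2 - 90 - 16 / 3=-1503922 / 15987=-94.07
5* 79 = 395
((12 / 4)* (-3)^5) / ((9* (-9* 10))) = 9 / 10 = 0.90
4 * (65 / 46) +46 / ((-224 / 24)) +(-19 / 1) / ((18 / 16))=-46847 / 2898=-16.17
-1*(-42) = 42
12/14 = 6/7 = 0.86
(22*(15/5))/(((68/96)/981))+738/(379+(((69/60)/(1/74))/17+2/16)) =405902241216/4440553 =91408.04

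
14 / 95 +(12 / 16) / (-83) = 4363 / 31540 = 0.14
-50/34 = -25/17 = -1.47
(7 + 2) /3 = 3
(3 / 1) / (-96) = -1 / 32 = -0.03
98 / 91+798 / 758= 2.13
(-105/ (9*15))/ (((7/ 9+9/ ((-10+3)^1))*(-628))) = -49/ 20096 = -0.00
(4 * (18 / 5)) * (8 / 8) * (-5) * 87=-6264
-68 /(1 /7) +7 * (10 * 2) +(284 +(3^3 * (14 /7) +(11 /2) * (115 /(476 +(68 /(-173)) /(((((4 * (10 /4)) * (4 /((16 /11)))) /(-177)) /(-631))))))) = 30604693 /21320584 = 1.44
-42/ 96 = -7/ 16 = -0.44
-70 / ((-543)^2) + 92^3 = 229595378042 / 294849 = 778688.00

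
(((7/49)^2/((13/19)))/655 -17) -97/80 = -24316395/1335152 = -18.21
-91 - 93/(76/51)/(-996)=-2294531/25232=-90.94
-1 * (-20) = 20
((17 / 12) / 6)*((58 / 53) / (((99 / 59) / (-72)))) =-58174 / 5247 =-11.09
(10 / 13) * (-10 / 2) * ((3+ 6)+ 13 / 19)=-9200 / 247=-37.25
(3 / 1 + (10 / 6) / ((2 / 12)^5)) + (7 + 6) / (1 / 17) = 13184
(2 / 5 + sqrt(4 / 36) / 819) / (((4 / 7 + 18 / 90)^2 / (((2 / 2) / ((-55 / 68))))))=-2341444 / 2814669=-0.83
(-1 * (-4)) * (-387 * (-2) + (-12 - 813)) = -204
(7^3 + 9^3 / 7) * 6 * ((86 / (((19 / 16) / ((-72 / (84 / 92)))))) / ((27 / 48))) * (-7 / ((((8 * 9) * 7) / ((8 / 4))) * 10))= 633972736 / 8379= 75662.10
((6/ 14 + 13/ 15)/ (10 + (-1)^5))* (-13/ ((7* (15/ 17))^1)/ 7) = -30056/ 694575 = -0.04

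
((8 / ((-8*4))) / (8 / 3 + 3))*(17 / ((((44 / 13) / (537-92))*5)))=-3471 / 176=-19.72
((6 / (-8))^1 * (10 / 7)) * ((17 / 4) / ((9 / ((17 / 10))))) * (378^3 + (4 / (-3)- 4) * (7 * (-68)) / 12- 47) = -140480833361 / 3024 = -46455302.04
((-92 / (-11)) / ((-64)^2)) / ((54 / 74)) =851 / 304128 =0.00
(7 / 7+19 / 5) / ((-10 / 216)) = -2592 / 25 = -103.68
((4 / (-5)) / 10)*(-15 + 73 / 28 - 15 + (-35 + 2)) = 1691 / 350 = 4.83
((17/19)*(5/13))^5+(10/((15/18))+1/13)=11107455628748/919358226007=12.08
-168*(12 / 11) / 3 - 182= -2674 / 11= -243.09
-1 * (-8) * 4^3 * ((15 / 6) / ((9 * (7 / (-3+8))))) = 6400 / 63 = 101.59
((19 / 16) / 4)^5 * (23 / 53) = 56950277 / 56908316672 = 0.00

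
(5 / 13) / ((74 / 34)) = 85 / 481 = 0.18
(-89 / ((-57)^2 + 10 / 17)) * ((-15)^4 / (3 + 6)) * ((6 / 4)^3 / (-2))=229786875 / 883888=259.97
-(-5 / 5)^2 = -1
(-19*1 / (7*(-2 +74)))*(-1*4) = 19 / 126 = 0.15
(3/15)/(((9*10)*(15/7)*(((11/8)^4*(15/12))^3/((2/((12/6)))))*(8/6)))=3848290697216/441341490476390625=0.00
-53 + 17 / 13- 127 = -178.69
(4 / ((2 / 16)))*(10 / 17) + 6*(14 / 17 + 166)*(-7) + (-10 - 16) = -119234 / 17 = -7013.76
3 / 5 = 0.60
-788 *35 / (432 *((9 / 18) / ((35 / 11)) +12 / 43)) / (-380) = 2075395 / 5388552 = 0.39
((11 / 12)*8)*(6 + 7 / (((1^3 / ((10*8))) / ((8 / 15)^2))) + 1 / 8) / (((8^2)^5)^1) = 655039 / 579820584960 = 0.00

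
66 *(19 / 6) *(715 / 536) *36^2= 24208470 / 67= 361320.45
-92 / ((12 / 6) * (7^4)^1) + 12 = 28766 / 2401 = 11.98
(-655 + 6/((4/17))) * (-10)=6295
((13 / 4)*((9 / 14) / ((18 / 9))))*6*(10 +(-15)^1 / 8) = 22815 / 448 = 50.93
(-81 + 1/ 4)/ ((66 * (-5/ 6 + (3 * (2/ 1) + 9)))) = -19/ 220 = -0.09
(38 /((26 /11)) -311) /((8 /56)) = -26838 /13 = -2064.46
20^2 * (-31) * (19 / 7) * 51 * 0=0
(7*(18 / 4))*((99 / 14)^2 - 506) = -804375 / 56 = -14363.84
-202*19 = -3838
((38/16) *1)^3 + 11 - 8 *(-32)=143563/512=280.40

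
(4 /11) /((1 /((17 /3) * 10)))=680 /33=20.61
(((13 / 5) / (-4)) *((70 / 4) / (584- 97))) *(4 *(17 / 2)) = -1547 / 1948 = -0.79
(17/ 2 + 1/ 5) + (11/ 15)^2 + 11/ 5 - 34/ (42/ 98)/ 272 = 20063/ 1800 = 11.15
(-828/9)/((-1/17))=1564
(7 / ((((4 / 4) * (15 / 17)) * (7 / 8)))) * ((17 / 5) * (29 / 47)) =67048 / 3525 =19.02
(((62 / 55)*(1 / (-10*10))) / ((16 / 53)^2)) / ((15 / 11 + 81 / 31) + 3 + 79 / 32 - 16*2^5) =2699449 / 10967754000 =0.00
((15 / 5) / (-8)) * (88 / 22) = -3 / 2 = -1.50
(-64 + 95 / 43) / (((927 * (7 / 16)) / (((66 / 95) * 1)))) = -935264 / 8835855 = -0.11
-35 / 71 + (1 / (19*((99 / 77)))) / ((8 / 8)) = -5488 / 12141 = -0.45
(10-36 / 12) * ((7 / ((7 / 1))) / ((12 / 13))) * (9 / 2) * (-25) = -6825 / 8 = -853.12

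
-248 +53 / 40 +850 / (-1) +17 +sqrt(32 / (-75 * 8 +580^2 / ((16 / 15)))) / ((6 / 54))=-43187 / 40 +12 * sqrt(2798) / 6995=-1079.58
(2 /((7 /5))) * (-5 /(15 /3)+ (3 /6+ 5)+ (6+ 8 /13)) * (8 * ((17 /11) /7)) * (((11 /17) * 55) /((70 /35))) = 317900 /637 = 499.06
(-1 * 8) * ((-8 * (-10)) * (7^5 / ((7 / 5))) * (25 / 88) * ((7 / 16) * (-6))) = 63026250 / 11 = 5729659.09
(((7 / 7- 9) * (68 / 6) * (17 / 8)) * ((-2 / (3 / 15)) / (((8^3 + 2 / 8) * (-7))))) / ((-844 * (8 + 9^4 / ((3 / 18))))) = 2890 / 178740615753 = 0.00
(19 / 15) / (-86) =-19 / 1290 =-0.01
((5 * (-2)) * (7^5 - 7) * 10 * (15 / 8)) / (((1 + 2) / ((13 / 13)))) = -1050000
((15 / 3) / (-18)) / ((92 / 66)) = -0.20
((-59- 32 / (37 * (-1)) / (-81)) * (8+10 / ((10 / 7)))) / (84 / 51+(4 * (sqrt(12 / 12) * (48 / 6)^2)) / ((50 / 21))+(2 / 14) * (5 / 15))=-2630718125 / 324588753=-8.10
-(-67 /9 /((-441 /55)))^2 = -13579225 /15752961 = -0.86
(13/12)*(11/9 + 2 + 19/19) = 247/54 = 4.57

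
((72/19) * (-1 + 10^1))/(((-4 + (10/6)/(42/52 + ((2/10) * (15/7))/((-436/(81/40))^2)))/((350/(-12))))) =513.67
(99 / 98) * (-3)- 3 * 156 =-46161 / 98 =-471.03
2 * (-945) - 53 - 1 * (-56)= -1887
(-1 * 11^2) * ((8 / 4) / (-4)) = 121 / 2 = 60.50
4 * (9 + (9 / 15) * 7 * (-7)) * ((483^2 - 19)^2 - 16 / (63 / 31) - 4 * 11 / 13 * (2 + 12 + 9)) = -6060948421225856 / 1365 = -4440255253645.32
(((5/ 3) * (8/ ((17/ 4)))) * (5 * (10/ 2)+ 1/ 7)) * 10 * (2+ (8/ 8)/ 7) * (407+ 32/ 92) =13191552000/ 19159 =688530.30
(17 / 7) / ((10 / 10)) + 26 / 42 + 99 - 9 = 1954 / 21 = 93.05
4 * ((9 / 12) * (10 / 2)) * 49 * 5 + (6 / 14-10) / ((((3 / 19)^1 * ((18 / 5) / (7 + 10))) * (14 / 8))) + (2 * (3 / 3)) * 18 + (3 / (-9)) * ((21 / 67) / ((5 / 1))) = 1572227144 / 443205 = 3547.40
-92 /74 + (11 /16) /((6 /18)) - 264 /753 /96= 0.82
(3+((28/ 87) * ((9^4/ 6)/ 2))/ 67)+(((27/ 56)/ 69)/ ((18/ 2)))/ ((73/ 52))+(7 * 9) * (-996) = -2865579577333/ 45672158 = -62742.37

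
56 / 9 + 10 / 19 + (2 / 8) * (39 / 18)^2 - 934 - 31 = -872855 / 912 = -957.08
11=11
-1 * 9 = -9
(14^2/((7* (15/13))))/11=364/165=2.21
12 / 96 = 1 / 8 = 0.12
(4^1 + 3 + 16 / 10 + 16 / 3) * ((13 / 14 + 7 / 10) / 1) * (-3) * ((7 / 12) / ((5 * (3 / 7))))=-27797 / 1500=-18.53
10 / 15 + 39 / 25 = 167 / 75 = 2.23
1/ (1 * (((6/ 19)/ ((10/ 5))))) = 19/ 3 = 6.33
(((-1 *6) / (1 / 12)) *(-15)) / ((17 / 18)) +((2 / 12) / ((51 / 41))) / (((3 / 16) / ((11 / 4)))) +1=526241 / 459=1146.49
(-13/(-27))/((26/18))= 1/3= 0.33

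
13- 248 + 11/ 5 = -1164/ 5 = -232.80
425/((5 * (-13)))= -85/13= -6.54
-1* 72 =-72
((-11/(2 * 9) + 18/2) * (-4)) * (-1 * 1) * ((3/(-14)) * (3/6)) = -151/42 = -3.60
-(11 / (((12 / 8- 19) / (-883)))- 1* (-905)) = -51101 / 35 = -1460.03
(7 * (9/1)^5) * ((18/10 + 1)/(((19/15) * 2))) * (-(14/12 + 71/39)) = -674162433/494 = -1364701.28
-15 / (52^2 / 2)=-15 / 1352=-0.01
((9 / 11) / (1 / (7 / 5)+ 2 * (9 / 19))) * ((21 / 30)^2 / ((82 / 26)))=58653 / 766700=0.08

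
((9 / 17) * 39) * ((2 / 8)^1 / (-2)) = -351 / 136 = -2.58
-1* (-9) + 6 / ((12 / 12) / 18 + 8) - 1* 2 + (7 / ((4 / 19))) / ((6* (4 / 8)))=32761 / 1740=18.83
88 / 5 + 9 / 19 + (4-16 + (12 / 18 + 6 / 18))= 672 / 95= 7.07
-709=-709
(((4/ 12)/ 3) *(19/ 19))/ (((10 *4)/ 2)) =1/ 180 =0.01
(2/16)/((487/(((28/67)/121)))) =7/7896218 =0.00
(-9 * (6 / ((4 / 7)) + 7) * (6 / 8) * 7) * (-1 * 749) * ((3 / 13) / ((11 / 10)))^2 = 1114792875 / 40898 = 27257.88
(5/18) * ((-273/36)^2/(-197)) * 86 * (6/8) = -5.23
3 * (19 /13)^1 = 57 /13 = 4.38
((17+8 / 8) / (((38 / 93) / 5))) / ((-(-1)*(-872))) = -4185 / 16568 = -0.25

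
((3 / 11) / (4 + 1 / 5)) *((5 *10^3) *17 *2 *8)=6800000 / 77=88311.69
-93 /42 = -31 /14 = -2.21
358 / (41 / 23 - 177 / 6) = -16468 / 1275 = -12.92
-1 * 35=-35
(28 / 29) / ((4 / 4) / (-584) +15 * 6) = 16352 / 1524211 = 0.01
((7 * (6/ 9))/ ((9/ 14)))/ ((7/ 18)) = 18.67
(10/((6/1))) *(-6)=-10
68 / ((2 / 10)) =340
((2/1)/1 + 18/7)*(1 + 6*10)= 1952/7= 278.86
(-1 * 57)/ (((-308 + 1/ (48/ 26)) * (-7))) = -1368/ 51653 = -0.03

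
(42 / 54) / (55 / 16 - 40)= -112 / 5265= -0.02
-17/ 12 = -1.42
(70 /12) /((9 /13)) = 455 /54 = 8.43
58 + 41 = 99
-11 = -11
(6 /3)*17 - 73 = -39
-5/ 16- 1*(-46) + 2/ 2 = 747/ 16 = 46.69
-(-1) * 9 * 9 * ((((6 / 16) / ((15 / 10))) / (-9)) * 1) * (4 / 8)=-9 / 8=-1.12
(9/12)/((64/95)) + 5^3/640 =1.31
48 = 48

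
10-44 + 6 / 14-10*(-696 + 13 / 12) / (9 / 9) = 290455 / 42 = 6915.60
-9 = -9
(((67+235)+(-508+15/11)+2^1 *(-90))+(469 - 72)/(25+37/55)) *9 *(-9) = 464452947/15532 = 29902.97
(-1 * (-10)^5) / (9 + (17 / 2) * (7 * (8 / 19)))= 1900000 / 647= 2936.63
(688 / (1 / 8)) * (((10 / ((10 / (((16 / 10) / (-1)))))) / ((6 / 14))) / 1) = -308224 / 15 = -20548.27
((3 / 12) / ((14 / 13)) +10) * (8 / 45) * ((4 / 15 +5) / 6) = 15089 / 9450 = 1.60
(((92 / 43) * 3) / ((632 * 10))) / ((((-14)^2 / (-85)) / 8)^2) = 99705 / 8156197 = 0.01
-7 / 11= -0.64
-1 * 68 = -68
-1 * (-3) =3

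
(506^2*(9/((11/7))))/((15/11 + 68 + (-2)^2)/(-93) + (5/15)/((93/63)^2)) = -7750593774/3361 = -2306038.02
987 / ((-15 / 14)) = -4606 / 5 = -921.20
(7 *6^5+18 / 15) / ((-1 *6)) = -45361 / 5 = -9072.20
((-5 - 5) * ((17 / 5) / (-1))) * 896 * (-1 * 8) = -243712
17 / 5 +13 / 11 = 252 / 55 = 4.58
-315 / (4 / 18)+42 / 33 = -31157 / 22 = -1416.23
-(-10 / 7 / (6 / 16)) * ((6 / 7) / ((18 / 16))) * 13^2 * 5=1081600 / 441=2452.61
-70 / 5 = -14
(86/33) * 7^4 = 206486/33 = 6257.15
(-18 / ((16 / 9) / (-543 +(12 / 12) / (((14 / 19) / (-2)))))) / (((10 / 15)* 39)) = 77355 / 364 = 212.51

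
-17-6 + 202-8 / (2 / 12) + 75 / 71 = 9376 / 71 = 132.06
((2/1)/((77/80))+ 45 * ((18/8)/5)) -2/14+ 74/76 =135525/5852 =23.16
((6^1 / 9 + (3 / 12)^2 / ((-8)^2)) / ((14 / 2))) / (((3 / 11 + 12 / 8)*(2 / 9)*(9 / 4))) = 3223 / 29952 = 0.11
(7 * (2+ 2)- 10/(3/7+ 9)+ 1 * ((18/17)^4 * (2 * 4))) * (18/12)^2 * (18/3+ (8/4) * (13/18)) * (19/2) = 129799959409/22049544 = 5886.74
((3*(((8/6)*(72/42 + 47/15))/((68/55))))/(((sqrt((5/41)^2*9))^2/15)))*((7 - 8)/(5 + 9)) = -9411919/74970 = -125.54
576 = 576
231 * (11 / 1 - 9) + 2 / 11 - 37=4677 / 11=425.18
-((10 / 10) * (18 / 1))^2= -324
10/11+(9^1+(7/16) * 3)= 1975/176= 11.22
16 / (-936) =-2 / 117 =-0.02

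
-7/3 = -2.33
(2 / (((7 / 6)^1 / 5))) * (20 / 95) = 240 / 133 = 1.80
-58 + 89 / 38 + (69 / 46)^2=-4059 / 76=-53.41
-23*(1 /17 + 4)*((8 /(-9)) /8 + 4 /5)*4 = -65596 /255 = -257.24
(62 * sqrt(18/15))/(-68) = -31 * sqrt(30)/170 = -1.00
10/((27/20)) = 200/27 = 7.41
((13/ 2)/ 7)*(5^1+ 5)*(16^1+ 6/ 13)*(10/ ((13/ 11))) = 1293.41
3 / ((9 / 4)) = 4 / 3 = 1.33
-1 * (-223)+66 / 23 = 5195 / 23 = 225.87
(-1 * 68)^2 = 4624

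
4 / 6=2 / 3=0.67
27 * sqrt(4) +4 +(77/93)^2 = 507571/8649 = 58.69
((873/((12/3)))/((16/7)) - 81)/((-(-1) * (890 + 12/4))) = 927/57152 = 0.02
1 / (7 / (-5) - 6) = -5 / 37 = -0.14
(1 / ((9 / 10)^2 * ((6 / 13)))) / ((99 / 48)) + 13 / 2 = 125047 / 16038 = 7.80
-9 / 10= -0.90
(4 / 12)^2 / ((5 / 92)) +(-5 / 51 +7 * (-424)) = -2269031 / 765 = -2966.05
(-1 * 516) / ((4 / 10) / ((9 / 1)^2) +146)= -52245 / 14783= -3.53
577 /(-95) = -577 /95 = -6.07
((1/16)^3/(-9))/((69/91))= -91/2543616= -0.00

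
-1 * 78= -78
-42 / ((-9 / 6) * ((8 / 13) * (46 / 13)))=1183 / 92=12.86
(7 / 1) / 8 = 7 / 8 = 0.88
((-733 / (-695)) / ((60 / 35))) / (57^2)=5131 / 27096660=0.00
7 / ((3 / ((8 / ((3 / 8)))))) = 448 / 9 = 49.78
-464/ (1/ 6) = -2784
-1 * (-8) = 8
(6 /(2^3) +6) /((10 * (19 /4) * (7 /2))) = 27 /665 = 0.04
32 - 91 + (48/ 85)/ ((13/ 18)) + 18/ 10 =-62342/ 1105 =-56.42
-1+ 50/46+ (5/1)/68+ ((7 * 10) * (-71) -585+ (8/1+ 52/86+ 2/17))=-372987475/67252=-5546.12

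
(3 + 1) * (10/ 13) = 40/ 13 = 3.08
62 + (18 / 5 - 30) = 178 / 5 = 35.60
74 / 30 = 37 / 15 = 2.47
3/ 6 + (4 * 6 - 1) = 47/ 2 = 23.50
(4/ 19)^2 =16/ 361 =0.04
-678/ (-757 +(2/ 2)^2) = 113/ 126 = 0.90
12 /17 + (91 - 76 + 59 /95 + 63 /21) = 31213 /1615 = 19.33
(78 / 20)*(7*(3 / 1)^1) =819 / 10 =81.90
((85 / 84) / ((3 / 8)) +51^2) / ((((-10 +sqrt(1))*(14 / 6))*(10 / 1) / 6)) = -164033 / 2205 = -74.39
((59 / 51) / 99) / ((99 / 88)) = 472 / 45441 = 0.01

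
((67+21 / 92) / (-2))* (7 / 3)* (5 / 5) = -43295 / 552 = -78.43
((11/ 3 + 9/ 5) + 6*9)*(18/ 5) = 214.08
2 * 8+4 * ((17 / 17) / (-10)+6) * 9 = 1142 / 5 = 228.40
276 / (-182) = -1.52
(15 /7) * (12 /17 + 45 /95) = 5715 /2261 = 2.53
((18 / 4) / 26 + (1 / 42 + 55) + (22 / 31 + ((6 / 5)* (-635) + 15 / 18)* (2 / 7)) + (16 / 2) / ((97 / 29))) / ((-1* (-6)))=-522683471 / 19701864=-26.53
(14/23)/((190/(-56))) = -392/2185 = -0.18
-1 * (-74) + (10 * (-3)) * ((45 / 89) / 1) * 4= 1186 / 89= 13.33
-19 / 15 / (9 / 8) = -152 / 135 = -1.13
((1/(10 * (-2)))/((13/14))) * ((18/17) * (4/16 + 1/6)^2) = -35/3536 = -0.01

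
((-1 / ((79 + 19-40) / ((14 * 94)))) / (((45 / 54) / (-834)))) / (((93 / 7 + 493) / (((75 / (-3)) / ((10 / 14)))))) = -20167371 / 12847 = -1569.81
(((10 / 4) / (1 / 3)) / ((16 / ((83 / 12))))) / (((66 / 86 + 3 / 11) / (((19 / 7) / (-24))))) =-3729605 / 10579968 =-0.35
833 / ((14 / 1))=119 / 2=59.50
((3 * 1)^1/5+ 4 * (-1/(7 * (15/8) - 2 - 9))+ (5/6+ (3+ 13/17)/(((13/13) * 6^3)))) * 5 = -1981/918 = -2.16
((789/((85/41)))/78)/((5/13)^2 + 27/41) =6.05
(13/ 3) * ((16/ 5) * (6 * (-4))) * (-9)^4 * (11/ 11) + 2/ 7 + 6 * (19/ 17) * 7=-1299154876/ 595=-2183453.57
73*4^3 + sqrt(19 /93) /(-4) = 4672 - sqrt(1767) /372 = 4671.89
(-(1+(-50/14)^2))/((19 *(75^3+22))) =-674/392786107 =-0.00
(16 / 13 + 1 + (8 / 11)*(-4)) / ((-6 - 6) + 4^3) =-97 / 7436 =-0.01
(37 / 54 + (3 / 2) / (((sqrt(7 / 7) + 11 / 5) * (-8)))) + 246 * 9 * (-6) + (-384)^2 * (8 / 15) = 2258835607 / 34560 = 65359.83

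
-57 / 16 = -3.56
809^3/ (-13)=-529475129/ 13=-40728856.08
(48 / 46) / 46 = 12 / 529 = 0.02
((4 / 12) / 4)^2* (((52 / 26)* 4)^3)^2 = 16384 / 9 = 1820.44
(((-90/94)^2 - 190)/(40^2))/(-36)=83537/25447680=0.00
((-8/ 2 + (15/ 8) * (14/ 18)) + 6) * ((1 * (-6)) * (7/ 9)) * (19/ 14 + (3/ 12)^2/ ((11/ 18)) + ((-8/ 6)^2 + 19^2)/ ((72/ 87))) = -303573247/ 42768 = -7098.14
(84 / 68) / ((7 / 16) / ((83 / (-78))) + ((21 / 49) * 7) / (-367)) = -1705816 / 579037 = -2.95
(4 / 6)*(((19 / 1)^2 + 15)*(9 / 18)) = 376 / 3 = 125.33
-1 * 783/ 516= -261/ 172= -1.52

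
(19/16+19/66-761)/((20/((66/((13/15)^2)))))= -18046305/5408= -3336.96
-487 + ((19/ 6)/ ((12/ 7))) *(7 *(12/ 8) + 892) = 169937/ 144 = 1180.12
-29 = -29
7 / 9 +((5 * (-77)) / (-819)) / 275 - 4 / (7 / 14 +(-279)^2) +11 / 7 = 499575827 / 212507295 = 2.35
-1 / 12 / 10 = -1 / 120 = -0.01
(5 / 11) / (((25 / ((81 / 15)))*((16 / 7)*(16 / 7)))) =1323 / 70400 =0.02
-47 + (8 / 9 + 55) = 80 / 9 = 8.89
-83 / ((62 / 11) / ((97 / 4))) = -88561 / 248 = -357.10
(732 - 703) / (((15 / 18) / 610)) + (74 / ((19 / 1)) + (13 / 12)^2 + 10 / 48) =58094245 / 2736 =21233.28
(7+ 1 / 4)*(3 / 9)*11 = 319 / 12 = 26.58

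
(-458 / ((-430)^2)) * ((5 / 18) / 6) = -229 / 1996920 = -0.00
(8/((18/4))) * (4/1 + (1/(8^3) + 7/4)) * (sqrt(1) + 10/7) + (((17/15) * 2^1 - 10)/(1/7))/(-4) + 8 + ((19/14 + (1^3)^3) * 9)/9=48.72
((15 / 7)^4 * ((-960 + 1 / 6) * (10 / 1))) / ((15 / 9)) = -291549375 / 2401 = -121428.31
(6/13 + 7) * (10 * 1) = 970/13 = 74.62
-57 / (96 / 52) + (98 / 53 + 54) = 10589 / 424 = 24.97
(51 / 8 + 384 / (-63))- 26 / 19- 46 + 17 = -96043 / 3192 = -30.09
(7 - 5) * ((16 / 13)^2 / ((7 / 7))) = 512 / 169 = 3.03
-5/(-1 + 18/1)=-5/17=-0.29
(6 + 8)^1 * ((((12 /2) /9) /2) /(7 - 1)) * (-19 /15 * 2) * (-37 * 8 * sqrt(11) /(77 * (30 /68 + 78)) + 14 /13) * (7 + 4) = -40964 /1755 + 382432 * sqrt(11) /360045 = -19.82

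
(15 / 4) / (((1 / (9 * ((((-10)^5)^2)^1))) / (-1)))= -337500000000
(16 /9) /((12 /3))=0.44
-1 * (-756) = 756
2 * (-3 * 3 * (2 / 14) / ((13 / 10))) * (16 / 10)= -288 / 91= -3.16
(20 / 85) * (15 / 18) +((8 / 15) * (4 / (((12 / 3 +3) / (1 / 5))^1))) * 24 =14806 / 8925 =1.66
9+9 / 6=21 / 2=10.50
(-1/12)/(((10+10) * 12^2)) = -1/34560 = -0.00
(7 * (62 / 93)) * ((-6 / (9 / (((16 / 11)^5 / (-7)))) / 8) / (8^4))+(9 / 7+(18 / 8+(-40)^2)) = 65079263225 / 40584852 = 1603.54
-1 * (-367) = 367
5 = 5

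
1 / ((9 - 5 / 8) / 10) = 80 / 67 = 1.19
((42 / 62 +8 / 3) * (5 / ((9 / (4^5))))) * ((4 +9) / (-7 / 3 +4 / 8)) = -41400320 / 3069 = -13489.84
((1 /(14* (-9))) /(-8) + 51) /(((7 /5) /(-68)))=-4369765 /1764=-2477.19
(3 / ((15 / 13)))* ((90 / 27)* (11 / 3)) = 286 / 9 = 31.78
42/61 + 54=3336/61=54.69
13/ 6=2.17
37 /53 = 0.70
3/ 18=0.17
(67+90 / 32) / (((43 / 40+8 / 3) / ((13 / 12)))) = 72605 / 3592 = 20.21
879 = 879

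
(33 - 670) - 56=-693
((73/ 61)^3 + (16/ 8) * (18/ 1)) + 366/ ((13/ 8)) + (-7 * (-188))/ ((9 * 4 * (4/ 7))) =34727433251/ 106227108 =326.92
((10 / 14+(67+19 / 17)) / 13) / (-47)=-8191 / 72709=-0.11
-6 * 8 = -48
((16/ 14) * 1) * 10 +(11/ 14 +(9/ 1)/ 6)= 96/ 7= 13.71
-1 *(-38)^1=38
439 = 439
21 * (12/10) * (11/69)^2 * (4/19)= 6776/50255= 0.13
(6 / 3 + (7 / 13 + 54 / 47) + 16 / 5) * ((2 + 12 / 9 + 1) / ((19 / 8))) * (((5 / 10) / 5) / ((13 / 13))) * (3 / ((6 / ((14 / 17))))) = 589148 / 1138575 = 0.52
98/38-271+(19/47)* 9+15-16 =-237344/893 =-265.78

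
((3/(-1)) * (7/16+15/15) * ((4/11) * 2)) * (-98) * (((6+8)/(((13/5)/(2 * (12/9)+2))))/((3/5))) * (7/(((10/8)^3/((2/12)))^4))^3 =87352199989496165282349056/132706591975875198841094970703125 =0.00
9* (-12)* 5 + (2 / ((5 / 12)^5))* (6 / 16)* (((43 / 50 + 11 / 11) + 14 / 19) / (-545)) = -437081763204 / 808984375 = -540.28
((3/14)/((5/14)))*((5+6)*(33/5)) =1089/25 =43.56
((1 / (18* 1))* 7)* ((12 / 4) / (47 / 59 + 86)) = 413 / 30726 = 0.01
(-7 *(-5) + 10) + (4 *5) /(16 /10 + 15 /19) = 12115 /227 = 53.37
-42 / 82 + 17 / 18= 319 / 738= 0.43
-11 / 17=-0.65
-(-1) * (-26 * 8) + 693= 485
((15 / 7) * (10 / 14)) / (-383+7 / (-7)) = -25 / 6272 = -0.00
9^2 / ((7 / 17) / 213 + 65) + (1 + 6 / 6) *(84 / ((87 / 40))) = 535739009 / 6825788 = 78.49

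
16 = 16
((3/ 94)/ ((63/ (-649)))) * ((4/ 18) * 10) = -6490/ 8883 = -0.73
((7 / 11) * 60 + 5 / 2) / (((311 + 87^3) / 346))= 154835 / 7246954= 0.02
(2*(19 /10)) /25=19 /125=0.15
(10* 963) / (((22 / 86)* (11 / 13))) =5383170 / 121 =44489.01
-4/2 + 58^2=3362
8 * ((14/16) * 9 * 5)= 315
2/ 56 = 1/ 28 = 0.04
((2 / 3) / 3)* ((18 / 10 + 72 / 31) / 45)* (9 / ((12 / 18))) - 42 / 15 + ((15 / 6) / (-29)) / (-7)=-790667 / 314650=-2.51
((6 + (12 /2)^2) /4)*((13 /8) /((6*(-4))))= -91 /128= -0.71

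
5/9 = 0.56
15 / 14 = 1.07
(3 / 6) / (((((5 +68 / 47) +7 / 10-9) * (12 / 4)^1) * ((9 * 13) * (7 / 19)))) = -4465 / 2140047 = -0.00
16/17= 0.94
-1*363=-363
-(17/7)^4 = -83521/2401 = -34.79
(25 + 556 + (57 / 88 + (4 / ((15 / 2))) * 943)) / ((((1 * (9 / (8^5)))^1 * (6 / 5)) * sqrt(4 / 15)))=1466006528 * sqrt(15) / 891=6372411.75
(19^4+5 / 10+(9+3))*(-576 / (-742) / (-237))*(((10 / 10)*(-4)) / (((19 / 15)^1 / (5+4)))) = 6756488640 / 556871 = 12132.95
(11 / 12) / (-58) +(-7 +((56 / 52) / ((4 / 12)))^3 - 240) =-326149583 / 1529112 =-213.29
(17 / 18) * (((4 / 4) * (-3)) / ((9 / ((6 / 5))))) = -17 / 45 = -0.38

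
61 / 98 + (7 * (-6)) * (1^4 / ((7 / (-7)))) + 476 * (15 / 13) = 754021 / 1274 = 591.85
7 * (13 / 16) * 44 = 1001 / 4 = 250.25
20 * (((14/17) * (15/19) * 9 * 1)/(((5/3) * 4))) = 17.55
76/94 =0.81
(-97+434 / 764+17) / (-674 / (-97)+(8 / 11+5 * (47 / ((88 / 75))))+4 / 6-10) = -388511772 / 971507557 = -0.40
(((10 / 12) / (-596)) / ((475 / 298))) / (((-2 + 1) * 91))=0.00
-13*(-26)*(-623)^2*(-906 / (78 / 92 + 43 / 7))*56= -2143210804373184 / 2251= -952114973066.72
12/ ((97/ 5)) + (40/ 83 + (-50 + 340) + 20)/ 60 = 93283/ 16102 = 5.79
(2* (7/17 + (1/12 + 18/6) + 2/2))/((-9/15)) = -4585/306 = -14.98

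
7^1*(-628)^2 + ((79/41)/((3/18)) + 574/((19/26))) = 2151196842/779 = 2761485.03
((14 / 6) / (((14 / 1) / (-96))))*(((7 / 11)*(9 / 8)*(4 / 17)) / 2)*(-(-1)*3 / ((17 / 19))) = -14364 / 3179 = -4.52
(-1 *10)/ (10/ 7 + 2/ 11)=-385/ 62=-6.21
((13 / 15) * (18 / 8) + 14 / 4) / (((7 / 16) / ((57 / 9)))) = 8284 / 105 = 78.90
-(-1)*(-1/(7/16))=-16/7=-2.29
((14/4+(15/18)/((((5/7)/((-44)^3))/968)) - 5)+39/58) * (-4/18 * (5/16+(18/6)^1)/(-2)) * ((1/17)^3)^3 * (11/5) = -121985439763/185708614594302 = -0.00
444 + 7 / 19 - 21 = 8044 / 19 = 423.37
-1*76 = -76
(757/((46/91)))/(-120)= -68887/5520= -12.48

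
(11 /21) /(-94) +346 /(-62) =-341843 /61194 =-5.59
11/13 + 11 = 154/13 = 11.85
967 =967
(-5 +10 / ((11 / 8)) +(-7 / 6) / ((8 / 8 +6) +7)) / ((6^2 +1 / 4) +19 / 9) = 867 / 15191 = 0.06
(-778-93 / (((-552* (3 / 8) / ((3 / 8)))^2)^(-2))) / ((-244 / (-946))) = -33476540374329.66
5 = 5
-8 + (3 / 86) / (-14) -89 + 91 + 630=751293 / 1204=624.00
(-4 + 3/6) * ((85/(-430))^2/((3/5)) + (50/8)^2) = -24308585/177504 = -136.95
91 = 91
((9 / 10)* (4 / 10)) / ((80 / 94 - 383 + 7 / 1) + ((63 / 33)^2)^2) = -6193143 / 6225237625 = -0.00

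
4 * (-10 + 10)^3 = 0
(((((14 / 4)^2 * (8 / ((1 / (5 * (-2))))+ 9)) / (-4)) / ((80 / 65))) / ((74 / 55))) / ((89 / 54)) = 67162095 / 843008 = 79.67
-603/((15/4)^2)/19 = -1072/475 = -2.26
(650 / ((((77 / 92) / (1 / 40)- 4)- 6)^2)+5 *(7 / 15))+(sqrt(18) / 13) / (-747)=20485 / 5832- sqrt(2) / 3237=3.51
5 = 5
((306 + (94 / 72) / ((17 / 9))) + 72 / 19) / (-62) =-5.01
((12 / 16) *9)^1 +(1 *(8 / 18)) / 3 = 745 / 108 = 6.90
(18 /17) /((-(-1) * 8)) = 9 /68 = 0.13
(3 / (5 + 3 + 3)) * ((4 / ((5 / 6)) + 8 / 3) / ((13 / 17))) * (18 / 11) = 34272 / 7865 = 4.36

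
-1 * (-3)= 3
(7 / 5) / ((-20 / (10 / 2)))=-7 / 20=-0.35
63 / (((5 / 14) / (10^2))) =17640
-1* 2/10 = -1/5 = -0.20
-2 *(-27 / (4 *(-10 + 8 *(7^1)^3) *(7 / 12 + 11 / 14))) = 567 / 157205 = 0.00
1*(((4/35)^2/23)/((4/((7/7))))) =4/28175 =0.00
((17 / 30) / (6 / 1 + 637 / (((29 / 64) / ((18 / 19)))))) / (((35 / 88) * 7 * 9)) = 206074 / 12190287375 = 0.00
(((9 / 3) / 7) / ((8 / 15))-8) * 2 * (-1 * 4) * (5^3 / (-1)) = -7196.43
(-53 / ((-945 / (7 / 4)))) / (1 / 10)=53 / 54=0.98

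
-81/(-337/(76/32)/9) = 13851/2696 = 5.14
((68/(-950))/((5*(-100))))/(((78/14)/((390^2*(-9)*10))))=-167076/475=-351.74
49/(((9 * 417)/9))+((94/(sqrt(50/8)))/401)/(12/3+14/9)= 0.13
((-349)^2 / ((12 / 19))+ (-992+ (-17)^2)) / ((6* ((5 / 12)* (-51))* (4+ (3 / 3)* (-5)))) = 2305783 / 1530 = 1507.05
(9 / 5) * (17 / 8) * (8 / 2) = 153 / 10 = 15.30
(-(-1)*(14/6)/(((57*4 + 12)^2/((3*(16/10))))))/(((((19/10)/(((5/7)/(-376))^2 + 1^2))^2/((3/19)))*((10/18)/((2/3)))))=47989549647601/4702256360979251200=0.00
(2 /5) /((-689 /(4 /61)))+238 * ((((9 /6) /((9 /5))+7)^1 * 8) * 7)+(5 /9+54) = 197560466603 /1891305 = 104457.22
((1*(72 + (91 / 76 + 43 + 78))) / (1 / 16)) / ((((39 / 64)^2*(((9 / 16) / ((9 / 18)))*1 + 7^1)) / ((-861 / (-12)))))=138799775744 / 1878435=73891.18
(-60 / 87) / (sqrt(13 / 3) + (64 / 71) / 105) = 9542400 / 6984060691- 370513500 * sqrt(39) / 6984060691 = -0.33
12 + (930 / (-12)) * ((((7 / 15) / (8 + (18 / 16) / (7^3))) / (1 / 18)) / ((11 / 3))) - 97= -25892567 / 241571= -107.18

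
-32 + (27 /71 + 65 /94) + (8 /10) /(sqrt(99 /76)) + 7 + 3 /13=-2056039 /86762 + 8 * sqrt(209) /165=-23.00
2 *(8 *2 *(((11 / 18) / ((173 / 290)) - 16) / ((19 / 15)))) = -3730720 / 9861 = -378.33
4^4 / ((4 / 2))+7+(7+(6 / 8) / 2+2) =144.38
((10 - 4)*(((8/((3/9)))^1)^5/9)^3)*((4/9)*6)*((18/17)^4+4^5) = 11360403918299491638615.99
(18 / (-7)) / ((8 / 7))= -9 / 4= -2.25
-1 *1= -1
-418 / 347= -1.20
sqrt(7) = 2.65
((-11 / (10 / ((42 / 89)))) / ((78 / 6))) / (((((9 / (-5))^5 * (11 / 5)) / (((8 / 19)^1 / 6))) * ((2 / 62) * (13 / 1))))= 2712500 / 16874964171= 0.00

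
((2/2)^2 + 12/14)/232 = 13/1624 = 0.01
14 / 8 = 7 / 4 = 1.75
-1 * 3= -3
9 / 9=1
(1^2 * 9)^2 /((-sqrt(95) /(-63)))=523.56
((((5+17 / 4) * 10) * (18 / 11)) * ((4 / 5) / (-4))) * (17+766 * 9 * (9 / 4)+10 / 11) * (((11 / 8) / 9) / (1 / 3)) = -37922817 / 176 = -215470.55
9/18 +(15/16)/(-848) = 6769/13568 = 0.50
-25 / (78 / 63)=-525 / 26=-20.19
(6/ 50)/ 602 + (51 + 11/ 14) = 389689/ 7525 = 51.79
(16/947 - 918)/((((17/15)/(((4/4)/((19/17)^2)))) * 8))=-110839575/1367468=-81.05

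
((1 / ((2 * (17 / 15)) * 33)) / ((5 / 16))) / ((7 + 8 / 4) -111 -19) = -8 / 22627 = -0.00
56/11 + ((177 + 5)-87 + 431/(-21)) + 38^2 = 351944/231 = 1523.57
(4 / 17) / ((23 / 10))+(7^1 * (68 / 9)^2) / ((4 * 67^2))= 17708332 / 142171119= 0.12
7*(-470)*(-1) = 3290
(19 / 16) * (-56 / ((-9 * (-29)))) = -133 / 522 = -0.25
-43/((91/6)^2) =-1548/8281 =-0.19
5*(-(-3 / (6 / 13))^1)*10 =325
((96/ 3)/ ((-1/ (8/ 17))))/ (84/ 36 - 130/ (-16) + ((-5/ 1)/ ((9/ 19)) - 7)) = 18432/ 8687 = 2.12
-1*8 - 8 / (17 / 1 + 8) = -208 / 25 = -8.32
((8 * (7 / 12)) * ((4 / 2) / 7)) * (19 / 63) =76 / 189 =0.40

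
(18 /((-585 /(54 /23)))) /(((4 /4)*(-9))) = 12 /1495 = 0.01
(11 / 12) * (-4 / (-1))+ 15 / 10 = 31 / 6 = 5.17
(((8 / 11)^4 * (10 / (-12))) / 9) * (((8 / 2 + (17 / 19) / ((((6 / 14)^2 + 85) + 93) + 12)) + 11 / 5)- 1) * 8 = -25164464128 / 23331150909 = -1.08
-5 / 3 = -1.67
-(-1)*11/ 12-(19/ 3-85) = 79.58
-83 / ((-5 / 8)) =664 / 5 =132.80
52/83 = 0.63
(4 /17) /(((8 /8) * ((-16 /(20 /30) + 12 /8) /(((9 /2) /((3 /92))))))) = -368 /255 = -1.44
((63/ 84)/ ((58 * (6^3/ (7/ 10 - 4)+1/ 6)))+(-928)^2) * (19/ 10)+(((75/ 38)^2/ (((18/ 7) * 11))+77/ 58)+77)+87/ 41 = 332911791673723617/ 203450253710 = 1636330.19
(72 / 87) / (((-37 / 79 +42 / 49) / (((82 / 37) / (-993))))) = -362768 / 76360045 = -0.00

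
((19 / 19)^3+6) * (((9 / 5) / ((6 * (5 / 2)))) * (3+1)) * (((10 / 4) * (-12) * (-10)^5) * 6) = 60480000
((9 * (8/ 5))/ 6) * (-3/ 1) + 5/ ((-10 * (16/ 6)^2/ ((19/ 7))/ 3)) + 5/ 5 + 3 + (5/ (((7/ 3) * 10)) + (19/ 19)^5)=-11461/ 4480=-2.56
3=3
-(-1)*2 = 2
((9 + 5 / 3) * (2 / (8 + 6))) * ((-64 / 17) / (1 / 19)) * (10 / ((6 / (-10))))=1816.62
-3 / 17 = -0.18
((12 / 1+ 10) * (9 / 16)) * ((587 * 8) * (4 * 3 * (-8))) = -5578848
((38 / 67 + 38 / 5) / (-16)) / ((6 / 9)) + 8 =4847 / 670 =7.23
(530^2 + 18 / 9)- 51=280851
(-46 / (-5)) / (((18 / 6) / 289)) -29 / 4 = 52741 / 60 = 879.02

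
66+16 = 82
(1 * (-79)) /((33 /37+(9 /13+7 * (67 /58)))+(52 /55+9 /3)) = -121216810 /20892041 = -5.80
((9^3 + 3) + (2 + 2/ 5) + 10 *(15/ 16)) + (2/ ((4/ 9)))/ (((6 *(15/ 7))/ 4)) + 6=30047/ 40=751.18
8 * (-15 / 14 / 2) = -30 / 7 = -4.29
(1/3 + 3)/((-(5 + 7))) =-5/18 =-0.28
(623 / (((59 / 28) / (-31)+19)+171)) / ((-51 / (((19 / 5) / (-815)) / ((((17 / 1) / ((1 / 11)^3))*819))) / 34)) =2935576 / 5335555431910275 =0.00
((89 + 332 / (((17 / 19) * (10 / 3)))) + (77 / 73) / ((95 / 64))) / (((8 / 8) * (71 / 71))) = 201.03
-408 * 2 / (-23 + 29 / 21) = 8568 / 227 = 37.74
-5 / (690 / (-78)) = 13 / 23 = 0.57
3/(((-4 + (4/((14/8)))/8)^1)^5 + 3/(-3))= -16807/3966061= -0.00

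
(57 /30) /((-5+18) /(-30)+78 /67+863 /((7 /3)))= 26733 /5214173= 0.01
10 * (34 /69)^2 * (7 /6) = 40460 /14283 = 2.83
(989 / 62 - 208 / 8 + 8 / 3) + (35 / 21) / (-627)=-861181 / 116622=-7.38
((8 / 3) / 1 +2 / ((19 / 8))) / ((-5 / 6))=-80 / 19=-4.21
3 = 3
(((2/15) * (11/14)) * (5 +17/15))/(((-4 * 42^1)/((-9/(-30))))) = -253/220500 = -0.00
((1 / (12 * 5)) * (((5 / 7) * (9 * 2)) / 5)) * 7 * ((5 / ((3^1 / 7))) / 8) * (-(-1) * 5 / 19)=35 / 304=0.12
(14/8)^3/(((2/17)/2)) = 5831/64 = 91.11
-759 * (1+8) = -6831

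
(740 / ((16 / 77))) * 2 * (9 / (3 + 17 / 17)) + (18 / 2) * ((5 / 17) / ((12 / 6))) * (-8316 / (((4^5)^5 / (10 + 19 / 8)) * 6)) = 2453881958464893281325 / 153122387330596864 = 16025.62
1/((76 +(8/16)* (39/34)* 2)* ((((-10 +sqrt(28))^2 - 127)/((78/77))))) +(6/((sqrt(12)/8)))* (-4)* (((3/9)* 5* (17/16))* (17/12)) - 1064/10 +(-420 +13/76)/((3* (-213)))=-1445* sqrt(3)/18 - 19359006004243039/183076019155260 - 35360* sqrt(7)/753957743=-244.79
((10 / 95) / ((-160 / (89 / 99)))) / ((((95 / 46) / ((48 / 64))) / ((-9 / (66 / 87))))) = 178089 / 69889600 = 0.00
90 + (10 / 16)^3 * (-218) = 9415 / 256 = 36.78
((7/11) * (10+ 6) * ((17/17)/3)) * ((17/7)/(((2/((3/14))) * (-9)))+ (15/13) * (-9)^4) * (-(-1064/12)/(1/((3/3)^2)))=799627768/351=2278141.79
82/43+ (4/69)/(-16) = 22589/11868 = 1.90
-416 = -416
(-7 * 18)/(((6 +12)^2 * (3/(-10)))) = 1.30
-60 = -60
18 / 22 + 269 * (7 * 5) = 103574 / 11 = 9415.82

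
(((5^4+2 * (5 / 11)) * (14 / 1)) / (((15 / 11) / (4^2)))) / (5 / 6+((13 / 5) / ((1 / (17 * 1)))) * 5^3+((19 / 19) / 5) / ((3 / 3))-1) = 3084480 / 165751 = 18.61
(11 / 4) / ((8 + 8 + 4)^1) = 11 / 80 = 0.14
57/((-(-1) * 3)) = 19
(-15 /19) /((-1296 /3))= 5 /2736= 0.00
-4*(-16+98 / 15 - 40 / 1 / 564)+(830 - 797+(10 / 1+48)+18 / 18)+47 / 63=1937921 / 14805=130.90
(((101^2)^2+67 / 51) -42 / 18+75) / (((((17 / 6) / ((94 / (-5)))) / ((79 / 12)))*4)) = -4926300930928 / 4335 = -1136401598.83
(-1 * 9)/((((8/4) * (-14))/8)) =18/7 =2.57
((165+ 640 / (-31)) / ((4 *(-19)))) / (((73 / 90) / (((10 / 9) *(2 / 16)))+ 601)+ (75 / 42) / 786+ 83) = -307768125 / 111777833701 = -0.00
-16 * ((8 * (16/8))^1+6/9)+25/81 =-266.36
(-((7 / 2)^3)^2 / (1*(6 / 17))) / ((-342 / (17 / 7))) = 4857223 / 131328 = 36.99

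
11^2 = 121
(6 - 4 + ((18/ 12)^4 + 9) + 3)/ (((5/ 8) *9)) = 61/ 18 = 3.39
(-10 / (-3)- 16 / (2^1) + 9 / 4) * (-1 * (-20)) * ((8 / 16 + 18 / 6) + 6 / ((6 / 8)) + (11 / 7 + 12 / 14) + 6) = -13485 / 14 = -963.21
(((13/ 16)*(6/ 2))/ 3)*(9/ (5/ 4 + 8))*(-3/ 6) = -117/ 296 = -0.40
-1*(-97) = 97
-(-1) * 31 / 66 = 0.47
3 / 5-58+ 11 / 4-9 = -1273 / 20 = -63.65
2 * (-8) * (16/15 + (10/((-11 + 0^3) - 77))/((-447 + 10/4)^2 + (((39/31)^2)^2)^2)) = -17.07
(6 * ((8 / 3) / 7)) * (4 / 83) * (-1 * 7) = -0.77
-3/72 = -1/24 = -0.04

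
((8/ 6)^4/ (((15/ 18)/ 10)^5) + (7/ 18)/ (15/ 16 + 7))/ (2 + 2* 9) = 224722958/ 5715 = 39321.60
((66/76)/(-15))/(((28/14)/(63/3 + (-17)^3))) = 13453/95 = 141.61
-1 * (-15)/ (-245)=-0.06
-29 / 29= -1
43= 43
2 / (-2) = -1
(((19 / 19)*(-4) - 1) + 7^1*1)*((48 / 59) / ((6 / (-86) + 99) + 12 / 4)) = 1376 / 86199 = 0.02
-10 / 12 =-5 / 6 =-0.83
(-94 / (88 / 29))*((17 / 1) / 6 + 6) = -72239 / 264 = -273.63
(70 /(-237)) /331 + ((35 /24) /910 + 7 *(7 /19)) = 266584005 /103340848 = 2.58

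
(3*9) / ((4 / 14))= 189 / 2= 94.50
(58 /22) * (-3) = -87 /11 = -7.91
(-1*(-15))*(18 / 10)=27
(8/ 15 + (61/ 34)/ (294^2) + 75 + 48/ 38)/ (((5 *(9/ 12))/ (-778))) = -8340426889399/ 523478025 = -15932.72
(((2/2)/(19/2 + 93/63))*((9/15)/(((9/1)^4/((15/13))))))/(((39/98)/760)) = 1042720/56795661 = 0.02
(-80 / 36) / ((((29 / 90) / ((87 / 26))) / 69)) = -20700 / 13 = -1592.31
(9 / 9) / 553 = 1 / 553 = 0.00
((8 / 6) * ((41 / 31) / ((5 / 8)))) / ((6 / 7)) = 4592 / 1395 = 3.29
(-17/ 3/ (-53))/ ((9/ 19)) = 323/ 1431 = 0.23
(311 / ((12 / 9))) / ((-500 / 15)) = -7.00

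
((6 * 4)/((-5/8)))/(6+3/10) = -128/21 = -6.10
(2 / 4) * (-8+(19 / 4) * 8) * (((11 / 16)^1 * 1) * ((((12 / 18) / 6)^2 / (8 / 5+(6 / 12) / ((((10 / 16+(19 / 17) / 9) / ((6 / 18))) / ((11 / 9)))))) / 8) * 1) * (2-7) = -1260875 / 29661696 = -0.04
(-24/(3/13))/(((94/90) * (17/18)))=-84240/799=-105.43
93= 93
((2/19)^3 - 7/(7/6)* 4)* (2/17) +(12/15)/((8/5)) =-541829/233206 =-2.32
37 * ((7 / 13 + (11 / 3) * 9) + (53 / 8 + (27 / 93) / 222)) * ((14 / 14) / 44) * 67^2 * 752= 1010856475025 / 8866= 114014941.92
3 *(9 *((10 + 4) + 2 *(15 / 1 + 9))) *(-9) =-15066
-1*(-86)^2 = -7396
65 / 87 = 0.75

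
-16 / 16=-1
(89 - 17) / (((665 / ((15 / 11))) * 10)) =0.01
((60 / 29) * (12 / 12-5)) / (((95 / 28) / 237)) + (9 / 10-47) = -3439291 / 5510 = -624.19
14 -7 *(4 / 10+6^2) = -1204 / 5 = -240.80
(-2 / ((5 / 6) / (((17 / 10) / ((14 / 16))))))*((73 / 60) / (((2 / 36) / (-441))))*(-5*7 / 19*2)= -78808464 / 475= -165912.56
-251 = -251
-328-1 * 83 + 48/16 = -408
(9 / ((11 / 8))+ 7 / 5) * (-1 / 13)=-437 / 715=-0.61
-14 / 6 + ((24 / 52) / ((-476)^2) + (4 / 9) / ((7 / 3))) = -3155877 / 1472744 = -2.14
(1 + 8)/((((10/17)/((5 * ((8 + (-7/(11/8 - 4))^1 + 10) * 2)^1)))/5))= 15810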